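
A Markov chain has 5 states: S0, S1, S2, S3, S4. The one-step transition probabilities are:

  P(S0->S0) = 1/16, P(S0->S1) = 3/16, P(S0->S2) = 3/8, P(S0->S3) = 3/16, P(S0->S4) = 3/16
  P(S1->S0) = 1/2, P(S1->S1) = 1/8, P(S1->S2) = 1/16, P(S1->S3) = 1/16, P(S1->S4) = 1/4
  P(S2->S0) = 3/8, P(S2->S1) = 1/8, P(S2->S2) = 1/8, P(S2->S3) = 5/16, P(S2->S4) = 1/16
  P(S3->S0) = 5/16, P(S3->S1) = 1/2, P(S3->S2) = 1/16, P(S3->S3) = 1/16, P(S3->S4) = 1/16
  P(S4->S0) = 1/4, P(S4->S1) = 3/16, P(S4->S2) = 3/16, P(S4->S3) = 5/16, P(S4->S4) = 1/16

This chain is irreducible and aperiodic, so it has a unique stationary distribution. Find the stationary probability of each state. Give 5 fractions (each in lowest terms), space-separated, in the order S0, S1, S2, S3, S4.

The stationary distribution satisfies pi = pi * P, i.e.:
  pi_S0 = 1/16*pi_S0 + 1/2*pi_S1 + 3/8*pi_S2 + 5/16*pi_S3 + 1/4*pi_S4
  pi_S1 = 3/16*pi_S0 + 1/8*pi_S1 + 1/8*pi_S2 + 1/2*pi_S3 + 3/16*pi_S4
  pi_S2 = 3/8*pi_S0 + 1/16*pi_S1 + 1/8*pi_S2 + 1/16*pi_S3 + 3/16*pi_S4
  pi_S3 = 3/16*pi_S0 + 1/16*pi_S1 + 5/16*pi_S2 + 1/16*pi_S3 + 5/16*pi_S4
  pi_S4 = 3/16*pi_S0 + 1/4*pi_S1 + 1/16*pi_S2 + 1/16*pi_S3 + 1/16*pi_S4
with normalization: pi_S0 + pi_S1 + pi_S2 + pi_S3 + pi_S4 = 1.

Using the first 4 balance equations plus normalization, the linear system A*pi = b is:
  [-15/16, 1/2, 3/8, 5/16, 1/4] . pi = 0
  [3/16, -7/8, 1/8, 1/2, 3/16] . pi = 0
  [3/8, 1/16, -7/8, 1/16, 3/16] . pi = 0
  [3/16, 1/16, 5/16, -15/16, 5/16] . pi = 0
  [1, 1, 1, 1, 1] . pi = 1

Solving yields:
  pi_S0 = 10901/38278
  pi_S1 = 4176/19139
  pi_S2 = 6895/38278
  pi_S3 = 6809/38278
  pi_S4 = 5321/38278

Verification (pi * P):
  10901/38278*1/16 + 4176/19139*1/2 + 6895/38278*3/8 + 6809/38278*5/16 + 5321/38278*1/4 = 10901/38278 = pi_S0  (ok)
  10901/38278*3/16 + 4176/19139*1/8 + 6895/38278*1/8 + 6809/38278*1/2 + 5321/38278*3/16 = 4176/19139 = pi_S1  (ok)
  10901/38278*3/8 + 4176/19139*1/16 + 6895/38278*1/8 + 6809/38278*1/16 + 5321/38278*3/16 = 6895/38278 = pi_S2  (ok)
  10901/38278*3/16 + 4176/19139*1/16 + 6895/38278*5/16 + 6809/38278*1/16 + 5321/38278*5/16 = 6809/38278 = pi_S3  (ok)
  10901/38278*3/16 + 4176/19139*1/4 + 6895/38278*1/16 + 6809/38278*1/16 + 5321/38278*1/16 = 5321/38278 = pi_S4  (ok)

Answer: 10901/38278 4176/19139 6895/38278 6809/38278 5321/38278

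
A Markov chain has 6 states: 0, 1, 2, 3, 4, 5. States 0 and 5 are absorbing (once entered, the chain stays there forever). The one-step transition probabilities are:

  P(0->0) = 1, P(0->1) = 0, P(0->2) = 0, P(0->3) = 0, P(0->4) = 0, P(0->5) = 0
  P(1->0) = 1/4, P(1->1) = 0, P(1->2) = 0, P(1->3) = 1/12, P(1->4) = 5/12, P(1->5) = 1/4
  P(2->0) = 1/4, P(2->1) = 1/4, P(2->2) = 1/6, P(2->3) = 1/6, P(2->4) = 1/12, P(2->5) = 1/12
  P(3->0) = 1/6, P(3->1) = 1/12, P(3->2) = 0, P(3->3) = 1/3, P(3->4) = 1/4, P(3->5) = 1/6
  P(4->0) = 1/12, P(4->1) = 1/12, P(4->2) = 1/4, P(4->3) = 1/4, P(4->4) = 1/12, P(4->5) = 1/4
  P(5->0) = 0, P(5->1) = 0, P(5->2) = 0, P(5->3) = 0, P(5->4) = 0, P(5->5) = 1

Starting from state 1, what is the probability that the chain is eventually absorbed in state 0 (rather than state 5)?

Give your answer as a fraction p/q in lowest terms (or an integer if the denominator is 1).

Let a_i = P(absorbed in 0 | start in state i).
Boundary conditions: a_0 = 1, a_5 = 0.
For each transient state i, a_i = sum_j P(i->j) * a_j:
  a_1 = 1/4*a_0 + 0*a_1 + 0*a_2 + 1/12*a_3 + 5/12*a_4 + 1/4*a_5
  a_2 = 1/4*a_0 + 1/4*a_1 + 1/6*a_2 + 1/6*a_3 + 1/12*a_4 + 1/12*a_5
  a_3 = 1/6*a_0 + 1/12*a_1 + 0*a_2 + 1/3*a_3 + 1/4*a_4 + 1/6*a_5
  a_4 = 1/12*a_0 + 1/12*a_1 + 1/4*a_2 + 1/4*a_3 + 1/12*a_4 + 1/4*a_5

Substituting a_0 = 1 and a_5 = 0, rearrange to (I - Q) a = r where r[i] = P(i -> 0):
  [1, 0, -1/12, -5/12] . (a_1, a_2, a_3, a_4) = 1/4
  [-1/4, 5/6, -1/6, -1/12] . (a_1, a_2, a_3, a_4) = 1/4
  [-1/12, 0, 2/3, -1/4] . (a_1, a_2, a_3, a_4) = 1/6
  [-1/12, -1/4, -1/4, 11/12] . (a_1, a_2, a_3, a_4) = 1/12

Solving yields:
  a_1 = 3635/7872
  a_2 = 1503/2624
  a_3 = 89/192
  a_4 = 3271/7872

Starting state is 1, so the absorption probability is a_1 = 3635/7872.

Answer: 3635/7872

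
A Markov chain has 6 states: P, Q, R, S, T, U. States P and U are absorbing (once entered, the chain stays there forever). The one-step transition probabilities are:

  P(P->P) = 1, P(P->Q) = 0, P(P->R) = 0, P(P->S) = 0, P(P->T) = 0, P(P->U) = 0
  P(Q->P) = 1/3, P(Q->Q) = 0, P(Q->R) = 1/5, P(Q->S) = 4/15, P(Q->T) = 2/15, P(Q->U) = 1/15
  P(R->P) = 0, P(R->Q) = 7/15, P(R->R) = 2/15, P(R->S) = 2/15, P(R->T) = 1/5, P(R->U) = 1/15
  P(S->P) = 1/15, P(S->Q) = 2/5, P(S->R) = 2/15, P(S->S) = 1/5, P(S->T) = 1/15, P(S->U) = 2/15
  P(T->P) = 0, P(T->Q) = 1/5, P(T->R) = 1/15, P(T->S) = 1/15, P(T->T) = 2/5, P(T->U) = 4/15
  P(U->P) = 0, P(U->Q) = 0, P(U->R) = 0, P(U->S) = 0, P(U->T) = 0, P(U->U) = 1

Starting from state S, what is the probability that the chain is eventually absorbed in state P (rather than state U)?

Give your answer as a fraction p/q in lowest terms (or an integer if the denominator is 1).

Let a_i = P(absorbed in P | start in state i).
Boundary conditions: a_P = 1, a_U = 0.
For each transient state i, a_i = sum_j P(i->j) * a_j:
  a_Q = 1/3*a_P + 0*a_Q + 1/5*a_R + 4/15*a_S + 2/15*a_T + 1/15*a_U
  a_R = 0*a_P + 7/15*a_Q + 2/15*a_R + 2/15*a_S + 1/5*a_T + 1/15*a_U
  a_S = 1/15*a_P + 2/5*a_Q + 2/15*a_R + 1/5*a_S + 1/15*a_T + 2/15*a_U
  a_T = 0*a_P + 1/5*a_Q + 1/15*a_R + 1/15*a_S + 2/5*a_T + 4/15*a_U

Substituting a_P = 1 and a_U = 0, rearrange to (I - Q) a = r where r[i] = P(i -> P):
  [1, -1/5, -4/15, -2/15] . (a_Q, a_R, a_S, a_T) = 1/3
  [-7/15, 13/15, -2/15, -1/5] . (a_Q, a_R, a_S, a_T) = 0
  [-2/5, -2/15, 4/5, -1/15] . (a_Q, a_R, a_S, a_T) = 1/15
  [-1/5, -1/15, -1/15, 3/5] . (a_Q, a_R, a_S, a_T) = 0

Solving yields:
  a_Q = 96/161
  a_R = 75/161
  a_S = 78/161
  a_T = 7/23

Starting state is S, so the absorption probability is a_S = 78/161.

Answer: 78/161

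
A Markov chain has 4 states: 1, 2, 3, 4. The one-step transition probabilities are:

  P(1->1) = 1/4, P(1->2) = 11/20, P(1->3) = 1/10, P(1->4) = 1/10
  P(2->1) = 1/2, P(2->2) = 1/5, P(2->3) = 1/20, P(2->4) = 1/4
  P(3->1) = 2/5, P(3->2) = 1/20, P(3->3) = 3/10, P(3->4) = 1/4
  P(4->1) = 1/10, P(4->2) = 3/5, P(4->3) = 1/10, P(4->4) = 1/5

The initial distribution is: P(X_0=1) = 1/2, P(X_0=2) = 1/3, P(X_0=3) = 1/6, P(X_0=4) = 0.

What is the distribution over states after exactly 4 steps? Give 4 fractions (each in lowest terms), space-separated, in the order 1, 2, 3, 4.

Answer: 105661/320000 181183/480000 3907/38400 953/5000

Derivation:
Propagating the distribution step by step (d_{t+1} = d_t * P):
d_0 = (1=1/2, 2=1/3, 3=1/6, 4=0)
  d_1[1] = 1/2*1/4 + 1/3*1/2 + 1/6*2/5 + 0*1/10 = 43/120
  d_1[2] = 1/2*11/20 + 1/3*1/5 + 1/6*1/20 + 0*3/5 = 7/20
  d_1[3] = 1/2*1/10 + 1/3*1/20 + 1/6*3/10 + 0*1/10 = 7/60
  d_1[4] = 1/2*1/10 + 1/3*1/4 + 1/6*1/4 + 0*1/5 = 7/40
d_1 = (1=43/120, 2=7/20, 3=7/60, 4=7/40)
  d_2[1] = 43/120*1/4 + 7/20*1/2 + 7/60*2/5 + 7/40*1/10 = 263/800
  d_2[2] = 43/120*11/20 + 7/20*1/5 + 7/60*1/20 + 7/40*3/5 = 907/2400
  d_2[3] = 43/120*1/10 + 7/20*1/20 + 7/60*3/10 + 7/40*1/10 = 127/1200
  d_2[4] = 43/120*1/10 + 7/20*1/4 + 7/60*1/4 + 7/40*1/5 = 3/16
d_2 = (1=263/800, 2=907/2400, 3=127/1200, 4=3/16)
  d_3[1] = 263/800*1/4 + 907/2400*1/2 + 127/1200*2/5 + 3/16*1/10 = 15947/48000
  d_3[2] = 263/800*11/20 + 907/2400*1/5 + 127/1200*1/20 + 3/16*3/5 = 5987/16000
  d_3[3] = 263/800*1/10 + 907/2400*1/20 + 127/1200*3/10 + 3/16*1/10 = 4909/48000
  d_3[4] = 263/800*1/10 + 907/2400*1/4 + 127/1200*1/4 + 3/16*1/5 = 3061/16000
d_3 = (1=15947/48000, 2=5987/16000, 3=4909/48000, 4=3061/16000)
  d_4[1] = 15947/48000*1/4 + 5987/16000*1/2 + 4909/48000*2/5 + 3061/16000*1/10 = 105661/320000
  d_4[2] = 15947/48000*11/20 + 5987/16000*1/5 + 4909/48000*1/20 + 3061/16000*3/5 = 181183/480000
  d_4[3] = 15947/48000*1/10 + 5987/16000*1/20 + 4909/48000*3/10 + 3061/16000*1/10 = 3907/38400
  d_4[4] = 15947/48000*1/10 + 5987/16000*1/4 + 4909/48000*1/4 + 3061/16000*1/5 = 953/5000
d_4 = (1=105661/320000, 2=181183/480000, 3=3907/38400, 4=953/5000)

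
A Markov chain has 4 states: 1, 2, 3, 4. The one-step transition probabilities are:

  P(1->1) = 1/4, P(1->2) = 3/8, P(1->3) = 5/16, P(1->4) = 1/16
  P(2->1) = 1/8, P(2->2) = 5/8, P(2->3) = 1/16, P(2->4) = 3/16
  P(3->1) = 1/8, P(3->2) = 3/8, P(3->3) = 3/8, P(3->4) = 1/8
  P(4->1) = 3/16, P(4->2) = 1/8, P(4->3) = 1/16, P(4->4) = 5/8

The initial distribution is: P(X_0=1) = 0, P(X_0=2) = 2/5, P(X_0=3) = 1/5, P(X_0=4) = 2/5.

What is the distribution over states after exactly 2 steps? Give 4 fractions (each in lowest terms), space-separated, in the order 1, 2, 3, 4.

Propagating the distribution step by step (d_{t+1} = d_t * P):
d_0 = (1=0, 2=2/5, 3=1/5, 4=2/5)
  d_1[1] = 0*1/4 + 2/5*1/8 + 1/5*1/8 + 2/5*3/16 = 3/20
  d_1[2] = 0*3/8 + 2/5*5/8 + 1/5*3/8 + 2/5*1/8 = 3/8
  d_1[3] = 0*5/16 + 2/5*1/16 + 1/5*3/8 + 2/5*1/16 = 1/8
  d_1[4] = 0*1/16 + 2/5*3/16 + 1/5*1/8 + 2/5*5/8 = 7/20
d_1 = (1=3/20, 2=3/8, 3=1/8, 4=7/20)
  d_2[1] = 3/20*1/4 + 3/8*1/8 + 1/8*1/8 + 7/20*3/16 = 53/320
  d_2[2] = 3/20*3/8 + 3/8*5/8 + 1/8*3/8 + 7/20*1/8 = 61/160
  d_2[3] = 3/20*5/16 + 3/8*1/16 + 1/8*3/8 + 7/20*1/16 = 89/640
  d_2[4] = 3/20*1/16 + 3/8*3/16 + 1/8*1/8 + 7/20*5/8 = 201/640
d_2 = (1=53/320, 2=61/160, 3=89/640, 4=201/640)

Answer: 53/320 61/160 89/640 201/640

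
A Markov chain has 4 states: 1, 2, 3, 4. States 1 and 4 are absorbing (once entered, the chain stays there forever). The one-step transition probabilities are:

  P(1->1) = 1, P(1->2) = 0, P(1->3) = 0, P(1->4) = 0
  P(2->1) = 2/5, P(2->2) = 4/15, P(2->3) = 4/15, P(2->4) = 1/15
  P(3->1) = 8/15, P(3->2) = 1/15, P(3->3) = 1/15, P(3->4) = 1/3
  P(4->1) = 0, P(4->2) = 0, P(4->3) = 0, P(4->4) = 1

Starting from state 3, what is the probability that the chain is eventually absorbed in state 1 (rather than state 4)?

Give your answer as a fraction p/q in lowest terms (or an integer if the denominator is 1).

Let a_i = P(absorbed in 1 | start in state i).
Boundary conditions: a_1 = 1, a_4 = 0.
For each transient state i, a_i = sum_j P(i->j) * a_j:
  a_2 = 2/5*a_1 + 4/15*a_2 + 4/15*a_3 + 1/15*a_4
  a_3 = 8/15*a_1 + 1/15*a_2 + 1/15*a_3 + 1/3*a_4

Substituting a_1 = 1 and a_4 = 0, rearrange to (I - Q) a = r where r[i] = P(i -> 1):
  [11/15, -4/15] . (a_2, a_3) = 2/5
  [-1/15, 14/15] . (a_2, a_3) = 8/15

Solving yields:
  a_2 = 58/75
  a_3 = 47/75

Starting state is 3, so the absorption probability is a_3 = 47/75.

Answer: 47/75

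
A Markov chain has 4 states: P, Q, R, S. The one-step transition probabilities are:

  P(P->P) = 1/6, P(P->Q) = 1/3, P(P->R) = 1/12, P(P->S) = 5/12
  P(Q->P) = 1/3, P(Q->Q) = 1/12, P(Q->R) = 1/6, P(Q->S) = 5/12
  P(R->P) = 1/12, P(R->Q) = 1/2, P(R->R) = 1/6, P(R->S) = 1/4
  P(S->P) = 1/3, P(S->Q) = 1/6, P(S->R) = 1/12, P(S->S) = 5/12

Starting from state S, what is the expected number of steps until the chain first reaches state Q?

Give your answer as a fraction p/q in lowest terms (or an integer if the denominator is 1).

Answer: 924/223

Derivation:
Let h_i = expected steps to first reach Q from state i.
Boundary: h_Q = 0.
First-step equations for the other states:
  h_P = 1 + 1/6*h_P + 1/3*h_Q + 1/12*h_R + 5/12*h_S
  h_R = 1 + 1/12*h_P + 1/2*h_Q + 1/6*h_R + 1/4*h_S
  h_S = 1 + 1/3*h_P + 1/6*h_Q + 1/12*h_R + 5/12*h_S

Substituting h_Q = 0 and rearranging gives the linear system (I - Q) h = 1:
  [5/6, -1/12, -5/12] . (h_P, h_R, h_S) = 1
  [-1/12, 5/6, -1/4] . (h_P, h_R, h_S) = 1
  [-1/3, -1/12, 7/12] . (h_P, h_R, h_S) = 1

Solving yields:
  h_P = 792/223
  h_R = 624/223
  h_S = 924/223

Starting state is S, so the expected hitting time is h_S = 924/223.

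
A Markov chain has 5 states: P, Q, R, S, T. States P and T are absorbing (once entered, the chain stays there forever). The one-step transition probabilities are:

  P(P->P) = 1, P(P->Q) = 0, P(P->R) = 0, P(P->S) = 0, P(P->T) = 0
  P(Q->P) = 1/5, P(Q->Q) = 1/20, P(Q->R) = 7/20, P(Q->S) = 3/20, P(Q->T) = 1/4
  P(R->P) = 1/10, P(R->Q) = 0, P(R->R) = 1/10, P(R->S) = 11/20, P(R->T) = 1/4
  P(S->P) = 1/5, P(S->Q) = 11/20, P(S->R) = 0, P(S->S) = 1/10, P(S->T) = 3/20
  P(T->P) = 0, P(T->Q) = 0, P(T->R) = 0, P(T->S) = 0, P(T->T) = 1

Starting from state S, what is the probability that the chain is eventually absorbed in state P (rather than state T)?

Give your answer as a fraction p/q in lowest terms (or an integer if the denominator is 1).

Answer: 2314/4715

Derivation:
Let a_i = P(absorbed in P | start in state i).
Boundary conditions: a_P = 1, a_T = 0.
For each transient state i, a_i = sum_j P(i->j) * a_j:
  a_Q = 1/5*a_P + 1/20*a_Q + 7/20*a_R + 3/20*a_S + 1/4*a_T
  a_R = 1/10*a_P + 0*a_Q + 1/10*a_R + 11/20*a_S + 1/4*a_T
  a_S = 1/5*a_P + 11/20*a_Q + 0*a_R + 1/10*a_S + 3/20*a_T

Substituting a_P = 1 and a_T = 0, rearrange to (I - Q) a = r where r[i] = P(i -> P):
  [19/20, -7/20, -3/20] . (a_Q, a_R, a_S) = 1/5
  [0, 9/10, -11/20] . (a_Q, a_R, a_S) = 1/10
  [-11/20, 0, 9/10] . (a_Q, a_R, a_S) = 1/5

Solving yields:
  a_Q = 2072/4715
  a_R = 1938/4715
  a_S = 2314/4715

Starting state is S, so the absorption probability is a_S = 2314/4715.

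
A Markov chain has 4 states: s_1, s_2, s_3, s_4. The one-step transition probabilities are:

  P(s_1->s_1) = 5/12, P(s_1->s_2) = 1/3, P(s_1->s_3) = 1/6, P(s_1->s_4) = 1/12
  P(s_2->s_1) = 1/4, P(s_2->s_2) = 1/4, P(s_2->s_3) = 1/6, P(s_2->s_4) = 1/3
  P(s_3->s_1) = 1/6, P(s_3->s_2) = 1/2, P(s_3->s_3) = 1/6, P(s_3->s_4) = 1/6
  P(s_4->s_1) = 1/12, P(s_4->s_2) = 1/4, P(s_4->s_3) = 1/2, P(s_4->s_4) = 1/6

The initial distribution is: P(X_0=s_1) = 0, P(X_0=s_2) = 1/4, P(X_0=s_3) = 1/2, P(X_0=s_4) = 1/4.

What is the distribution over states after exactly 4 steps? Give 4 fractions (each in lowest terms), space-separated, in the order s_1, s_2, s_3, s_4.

Answer: 203/864 1705/5184 607/2592 349/1728

Derivation:
Propagating the distribution step by step (d_{t+1} = d_t * P):
d_0 = (s_1=0, s_2=1/4, s_3=1/2, s_4=1/4)
  d_1[s_1] = 0*5/12 + 1/4*1/4 + 1/2*1/6 + 1/4*1/12 = 1/6
  d_1[s_2] = 0*1/3 + 1/4*1/4 + 1/2*1/2 + 1/4*1/4 = 3/8
  d_1[s_3] = 0*1/6 + 1/4*1/6 + 1/2*1/6 + 1/4*1/2 = 1/4
  d_1[s_4] = 0*1/12 + 1/4*1/3 + 1/2*1/6 + 1/4*1/6 = 5/24
d_1 = (s_1=1/6, s_2=3/8, s_3=1/4, s_4=5/24)
  d_2[s_1] = 1/6*5/12 + 3/8*1/4 + 1/4*1/6 + 5/24*1/12 = 2/9
  d_2[s_2] = 1/6*1/3 + 3/8*1/4 + 1/4*1/2 + 5/24*1/4 = 47/144
  d_2[s_3] = 1/6*1/6 + 3/8*1/6 + 1/4*1/6 + 5/24*1/2 = 17/72
  d_2[s_4] = 1/6*1/12 + 3/8*1/3 + 1/4*1/6 + 5/24*1/6 = 31/144
d_2 = (s_1=2/9, s_2=47/144, s_3=17/72, s_4=31/144)
  d_3[s_1] = 2/9*5/12 + 47/144*1/4 + 17/72*1/6 + 31/144*1/12 = 25/108
  d_3[s_2] = 2/9*1/3 + 47/144*1/4 + 17/72*1/2 + 31/144*1/4 = 283/864
  d_3[s_3] = 2/9*1/6 + 47/144*1/6 + 17/72*1/6 + 31/144*1/2 = 103/432
  d_3[s_4] = 2/9*1/12 + 47/144*1/3 + 17/72*1/6 + 31/144*1/6 = 175/864
d_3 = (s_1=25/108, s_2=283/864, s_3=103/432, s_4=175/864)
  d_4[s_1] = 25/108*5/12 + 283/864*1/4 + 103/432*1/6 + 175/864*1/12 = 203/864
  d_4[s_2] = 25/108*1/3 + 283/864*1/4 + 103/432*1/2 + 175/864*1/4 = 1705/5184
  d_4[s_3] = 25/108*1/6 + 283/864*1/6 + 103/432*1/6 + 175/864*1/2 = 607/2592
  d_4[s_4] = 25/108*1/12 + 283/864*1/3 + 103/432*1/6 + 175/864*1/6 = 349/1728
d_4 = (s_1=203/864, s_2=1705/5184, s_3=607/2592, s_4=349/1728)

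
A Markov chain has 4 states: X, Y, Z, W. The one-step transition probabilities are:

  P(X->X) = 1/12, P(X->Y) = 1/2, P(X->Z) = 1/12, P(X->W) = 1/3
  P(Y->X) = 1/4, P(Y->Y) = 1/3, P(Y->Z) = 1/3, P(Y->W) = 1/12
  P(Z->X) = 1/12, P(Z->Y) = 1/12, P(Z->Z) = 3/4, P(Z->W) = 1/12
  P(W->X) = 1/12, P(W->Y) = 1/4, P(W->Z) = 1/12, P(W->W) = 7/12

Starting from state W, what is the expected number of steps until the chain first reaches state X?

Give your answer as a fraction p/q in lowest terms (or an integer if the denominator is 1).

Answer: 60/7

Derivation:
Let h_i = expected steps to first reach X from state i.
Boundary: h_X = 0.
First-step equations for the other states:
  h_Y = 1 + 1/4*h_X + 1/3*h_Y + 1/3*h_Z + 1/12*h_W
  h_Z = 1 + 1/12*h_X + 1/12*h_Y + 3/4*h_Z + 1/12*h_W
  h_W = 1 + 1/12*h_X + 1/4*h_Y + 1/12*h_Z + 7/12*h_W

Substituting h_X = 0 and rearranging gives the linear system (I - Q) h = 1:
  [2/3, -1/3, -1/12] . (h_Y, h_Z, h_W) = 1
  [-1/12, 1/4, -1/12] . (h_Y, h_Z, h_W) = 1
  [-1/4, -1/12, 5/12] . (h_Y, h_Z, h_W) = 1

Solving yields:
  h_Y = 36/5
  h_Z = 324/35
  h_W = 60/7

Starting state is W, so the expected hitting time is h_W = 60/7.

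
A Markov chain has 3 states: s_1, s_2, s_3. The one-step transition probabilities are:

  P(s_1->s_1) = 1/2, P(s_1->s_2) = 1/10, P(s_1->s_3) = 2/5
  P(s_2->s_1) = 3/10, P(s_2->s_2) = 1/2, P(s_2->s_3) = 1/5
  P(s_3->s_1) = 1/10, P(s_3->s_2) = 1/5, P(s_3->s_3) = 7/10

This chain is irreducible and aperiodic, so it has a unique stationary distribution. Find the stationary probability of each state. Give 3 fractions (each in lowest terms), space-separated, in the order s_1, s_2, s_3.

Answer: 1/4 1/4 1/2

Derivation:
The stationary distribution satisfies pi = pi * P, i.e.:
  pi_s_1 = 1/2*pi_s_1 + 3/10*pi_s_2 + 1/10*pi_s_3
  pi_s_2 = 1/10*pi_s_1 + 1/2*pi_s_2 + 1/5*pi_s_3
  pi_s_3 = 2/5*pi_s_1 + 1/5*pi_s_2 + 7/10*pi_s_3
with normalization: pi_s_1 + pi_s_2 + pi_s_3 = 1.

Using the first 2 balance equations plus normalization, the linear system A*pi = b is:
  [-1/2, 3/10, 1/10] . pi = 0
  [1/10, -1/2, 1/5] . pi = 0
  [1, 1, 1] . pi = 1

Solving yields:
  pi_s_1 = 1/4
  pi_s_2 = 1/4
  pi_s_3 = 1/2

Verification (pi * P):
  1/4*1/2 + 1/4*3/10 + 1/2*1/10 = 1/4 = pi_s_1  (ok)
  1/4*1/10 + 1/4*1/2 + 1/2*1/5 = 1/4 = pi_s_2  (ok)
  1/4*2/5 + 1/4*1/5 + 1/2*7/10 = 1/2 = pi_s_3  (ok)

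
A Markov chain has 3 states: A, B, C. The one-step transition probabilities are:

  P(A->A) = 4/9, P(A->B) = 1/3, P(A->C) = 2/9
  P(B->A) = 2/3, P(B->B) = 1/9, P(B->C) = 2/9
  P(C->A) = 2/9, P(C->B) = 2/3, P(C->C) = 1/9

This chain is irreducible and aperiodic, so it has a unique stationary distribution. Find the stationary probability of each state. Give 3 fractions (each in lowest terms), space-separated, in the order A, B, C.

The stationary distribution satisfies pi = pi * P, i.e.:
  pi_A = 4/9*pi_A + 2/3*pi_B + 2/9*pi_C
  pi_B = 1/3*pi_A + 1/9*pi_B + 2/3*pi_C
  pi_C = 2/9*pi_A + 2/9*pi_B + 1/9*pi_C
with normalization: pi_A + pi_B + pi_C = 1.

Using the first 2 balance equations plus normalization, the linear system A*pi = b is:
  [-5/9, 2/3, 2/9] . pi = 0
  [1/3, -8/9, 2/3] . pi = 0
  [1, 1, 1] . pi = 1

Solving yields:
  pi_A = 26/55
  pi_B = 18/55
  pi_C = 1/5

Verification (pi * P):
  26/55*4/9 + 18/55*2/3 + 1/5*2/9 = 26/55 = pi_A  (ok)
  26/55*1/3 + 18/55*1/9 + 1/5*2/3 = 18/55 = pi_B  (ok)
  26/55*2/9 + 18/55*2/9 + 1/5*1/9 = 1/5 = pi_C  (ok)

Answer: 26/55 18/55 1/5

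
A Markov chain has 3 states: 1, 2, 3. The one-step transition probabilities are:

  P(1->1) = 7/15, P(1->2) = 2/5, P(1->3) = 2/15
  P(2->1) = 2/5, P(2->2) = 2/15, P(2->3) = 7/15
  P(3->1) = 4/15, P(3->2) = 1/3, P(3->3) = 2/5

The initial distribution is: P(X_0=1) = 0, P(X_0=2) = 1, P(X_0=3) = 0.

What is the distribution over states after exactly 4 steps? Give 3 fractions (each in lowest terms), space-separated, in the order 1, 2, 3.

Propagating the distribution step by step (d_{t+1} = d_t * P):
d_0 = (1=0, 2=1, 3=0)
  d_1[1] = 0*7/15 + 1*2/5 + 0*4/15 = 2/5
  d_1[2] = 0*2/5 + 1*2/15 + 0*1/3 = 2/15
  d_1[3] = 0*2/15 + 1*7/15 + 0*2/5 = 7/15
d_1 = (1=2/5, 2=2/15, 3=7/15)
  d_2[1] = 2/5*7/15 + 2/15*2/5 + 7/15*4/15 = 82/225
  d_2[2] = 2/5*2/5 + 2/15*2/15 + 7/15*1/3 = 1/3
  d_2[3] = 2/5*2/15 + 2/15*7/15 + 7/15*2/5 = 68/225
d_2 = (1=82/225, 2=1/3, 3=68/225)
  d_3[1] = 82/225*7/15 + 1/3*2/5 + 68/225*4/15 = 48/125
  d_3[2] = 82/225*2/5 + 1/3*2/15 + 68/225*1/3 = 982/3375
  d_3[3] = 82/225*2/15 + 1/3*7/15 + 68/225*2/5 = 1097/3375
d_3 = (1=48/125, 2=982/3375, 3=1097/3375)
  d_4[1] = 48/125*7/15 + 982/3375*2/5 + 1097/3375*4/15 = 19352/50625
  d_4[2] = 48/125*2/5 + 982/3375*2/15 + 1097/3375*1/3 = 203/675
  d_4[3] = 48/125*2/15 + 982/3375*7/15 + 1097/3375*2/5 = 16048/50625
d_4 = (1=19352/50625, 2=203/675, 3=16048/50625)

Answer: 19352/50625 203/675 16048/50625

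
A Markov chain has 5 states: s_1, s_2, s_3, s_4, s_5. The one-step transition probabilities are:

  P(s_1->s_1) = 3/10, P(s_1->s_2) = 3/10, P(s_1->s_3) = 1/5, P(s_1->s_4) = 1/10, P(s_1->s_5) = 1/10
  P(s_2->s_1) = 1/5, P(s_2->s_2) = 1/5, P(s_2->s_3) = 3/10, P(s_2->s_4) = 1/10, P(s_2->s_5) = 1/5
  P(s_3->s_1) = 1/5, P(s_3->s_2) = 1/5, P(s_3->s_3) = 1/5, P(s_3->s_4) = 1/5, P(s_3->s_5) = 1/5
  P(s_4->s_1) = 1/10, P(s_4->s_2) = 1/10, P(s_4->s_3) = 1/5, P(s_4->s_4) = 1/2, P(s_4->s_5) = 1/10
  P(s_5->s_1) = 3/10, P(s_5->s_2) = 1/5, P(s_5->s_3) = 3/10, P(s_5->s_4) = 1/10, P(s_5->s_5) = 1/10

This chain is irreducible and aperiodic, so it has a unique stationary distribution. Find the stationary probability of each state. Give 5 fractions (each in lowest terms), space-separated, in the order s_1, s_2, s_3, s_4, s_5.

Answer: 45/209 42/209 49/209 43/209 30/209

Derivation:
The stationary distribution satisfies pi = pi * P, i.e.:
  pi_s_1 = 3/10*pi_s_1 + 1/5*pi_s_2 + 1/5*pi_s_3 + 1/10*pi_s_4 + 3/10*pi_s_5
  pi_s_2 = 3/10*pi_s_1 + 1/5*pi_s_2 + 1/5*pi_s_3 + 1/10*pi_s_4 + 1/5*pi_s_5
  pi_s_3 = 1/5*pi_s_1 + 3/10*pi_s_2 + 1/5*pi_s_3 + 1/5*pi_s_4 + 3/10*pi_s_5
  pi_s_4 = 1/10*pi_s_1 + 1/10*pi_s_2 + 1/5*pi_s_3 + 1/2*pi_s_4 + 1/10*pi_s_5
  pi_s_5 = 1/10*pi_s_1 + 1/5*pi_s_2 + 1/5*pi_s_3 + 1/10*pi_s_4 + 1/10*pi_s_5
with normalization: pi_s_1 + pi_s_2 + pi_s_3 + pi_s_4 + pi_s_5 = 1.

Using the first 4 balance equations plus normalization, the linear system A*pi = b is:
  [-7/10, 1/5, 1/5, 1/10, 3/10] . pi = 0
  [3/10, -4/5, 1/5, 1/10, 1/5] . pi = 0
  [1/5, 3/10, -4/5, 1/5, 3/10] . pi = 0
  [1/10, 1/10, 1/5, -1/2, 1/10] . pi = 0
  [1, 1, 1, 1, 1] . pi = 1

Solving yields:
  pi_s_1 = 45/209
  pi_s_2 = 42/209
  pi_s_3 = 49/209
  pi_s_4 = 43/209
  pi_s_5 = 30/209

Verification (pi * P):
  45/209*3/10 + 42/209*1/5 + 49/209*1/5 + 43/209*1/10 + 30/209*3/10 = 45/209 = pi_s_1  (ok)
  45/209*3/10 + 42/209*1/5 + 49/209*1/5 + 43/209*1/10 + 30/209*1/5 = 42/209 = pi_s_2  (ok)
  45/209*1/5 + 42/209*3/10 + 49/209*1/5 + 43/209*1/5 + 30/209*3/10 = 49/209 = pi_s_3  (ok)
  45/209*1/10 + 42/209*1/10 + 49/209*1/5 + 43/209*1/2 + 30/209*1/10 = 43/209 = pi_s_4  (ok)
  45/209*1/10 + 42/209*1/5 + 49/209*1/5 + 43/209*1/10 + 30/209*1/10 = 30/209 = pi_s_5  (ok)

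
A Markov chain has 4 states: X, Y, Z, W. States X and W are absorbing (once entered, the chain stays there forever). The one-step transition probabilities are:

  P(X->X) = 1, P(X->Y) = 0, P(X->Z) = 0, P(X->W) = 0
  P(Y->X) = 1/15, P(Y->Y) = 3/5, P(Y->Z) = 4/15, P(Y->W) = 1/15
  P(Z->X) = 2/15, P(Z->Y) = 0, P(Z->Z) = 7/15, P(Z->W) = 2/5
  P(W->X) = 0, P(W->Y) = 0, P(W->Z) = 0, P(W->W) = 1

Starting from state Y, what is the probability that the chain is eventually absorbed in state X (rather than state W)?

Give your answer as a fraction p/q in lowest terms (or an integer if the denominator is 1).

Answer: 1/3

Derivation:
Let a_i = P(absorbed in X | start in state i).
Boundary conditions: a_X = 1, a_W = 0.
For each transient state i, a_i = sum_j P(i->j) * a_j:
  a_Y = 1/15*a_X + 3/5*a_Y + 4/15*a_Z + 1/15*a_W
  a_Z = 2/15*a_X + 0*a_Y + 7/15*a_Z + 2/5*a_W

Substituting a_X = 1 and a_W = 0, rearrange to (I - Q) a = r where r[i] = P(i -> X):
  [2/5, -4/15] . (a_Y, a_Z) = 1/15
  [0, 8/15] . (a_Y, a_Z) = 2/15

Solving yields:
  a_Y = 1/3
  a_Z = 1/4

Starting state is Y, so the absorption probability is a_Y = 1/3.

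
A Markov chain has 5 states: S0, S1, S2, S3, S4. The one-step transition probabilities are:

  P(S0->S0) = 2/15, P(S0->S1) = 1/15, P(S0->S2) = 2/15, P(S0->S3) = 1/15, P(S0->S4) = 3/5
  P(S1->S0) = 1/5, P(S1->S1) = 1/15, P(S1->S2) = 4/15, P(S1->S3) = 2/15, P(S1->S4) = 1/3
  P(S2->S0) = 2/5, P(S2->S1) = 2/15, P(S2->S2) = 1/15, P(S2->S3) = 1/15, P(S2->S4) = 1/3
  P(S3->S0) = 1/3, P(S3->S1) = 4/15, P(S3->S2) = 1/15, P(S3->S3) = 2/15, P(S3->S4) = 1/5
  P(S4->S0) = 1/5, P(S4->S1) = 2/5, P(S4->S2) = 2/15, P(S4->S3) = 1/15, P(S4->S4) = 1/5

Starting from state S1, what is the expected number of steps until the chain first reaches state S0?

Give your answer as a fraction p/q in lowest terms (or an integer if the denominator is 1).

Answer: 67605/16798

Derivation:
Let h_i = expected steps to first reach S0 from state i.
Boundary: h_S0 = 0.
First-step equations for the other states:
  h_S1 = 1 + 1/5*h_S0 + 1/15*h_S1 + 4/15*h_S2 + 2/15*h_S3 + 1/3*h_S4
  h_S2 = 1 + 2/5*h_S0 + 2/15*h_S1 + 1/15*h_S2 + 1/15*h_S3 + 1/3*h_S4
  h_S3 = 1 + 1/3*h_S0 + 4/15*h_S1 + 1/15*h_S2 + 2/15*h_S3 + 1/5*h_S4
  h_S4 = 1 + 1/5*h_S0 + 2/5*h_S1 + 2/15*h_S2 + 1/15*h_S3 + 1/5*h_S4

Substituting h_S0 = 0 and rearranging gives the linear system (I - Q) h = 1:
  [14/15, -4/15, -2/15, -1/3] . (h_S1, h_S2, h_S3, h_S4) = 1
  [-2/15, 14/15, -1/15, -1/3] . (h_S1, h_S2, h_S3, h_S4) = 1
  [-4/15, -1/15, 13/15, -1/5] . (h_S1, h_S2, h_S3, h_S4) = 1
  [-2/5, -2/15, -1/15, 4/5] . (h_S1, h_S2, h_S3, h_S4) = 1

Solving yields:
  h_S1 = 67605/16798
  h_S2 = 28365/8399
  h_S3 = 30270/8399
  h_S4 = 34650/8399

Starting state is S1, so the expected hitting time is h_S1 = 67605/16798.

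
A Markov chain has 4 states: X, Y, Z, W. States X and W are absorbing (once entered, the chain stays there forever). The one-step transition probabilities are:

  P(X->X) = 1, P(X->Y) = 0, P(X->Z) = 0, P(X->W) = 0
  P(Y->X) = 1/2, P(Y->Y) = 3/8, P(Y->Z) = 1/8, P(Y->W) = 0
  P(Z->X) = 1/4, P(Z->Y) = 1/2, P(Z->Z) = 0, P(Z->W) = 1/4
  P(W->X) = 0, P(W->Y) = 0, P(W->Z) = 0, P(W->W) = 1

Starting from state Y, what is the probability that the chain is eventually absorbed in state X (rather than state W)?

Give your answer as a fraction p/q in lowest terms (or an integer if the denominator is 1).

Answer: 17/18

Derivation:
Let a_i = P(absorbed in X | start in state i).
Boundary conditions: a_X = 1, a_W = 0.
For each transient state i, a_i = sum_j P(i->j) * a_j:
  a_Y = 1/2*a_X + 3/8*a_Y + 1/8*a_Z + 0*a_W
  a_Z = 1/4*a_X + 1/2*a_Y + 0*a_Z + 1/4*a_W

Substituting a_X = 1 and a_W = 0, rearrange to (I - Q) a = r where r[i] = P(i -> X):
  [5/8, -1/8] . (a_Y, a_Z) = 1/2
  [-1/2, 1] . (a_Y, a_Z) = 1/4

Solving yields:
  a_Y = 17/18
  a_Z = 13/18

Starting state is Y, so the absorption probability is a_Y = 17/18.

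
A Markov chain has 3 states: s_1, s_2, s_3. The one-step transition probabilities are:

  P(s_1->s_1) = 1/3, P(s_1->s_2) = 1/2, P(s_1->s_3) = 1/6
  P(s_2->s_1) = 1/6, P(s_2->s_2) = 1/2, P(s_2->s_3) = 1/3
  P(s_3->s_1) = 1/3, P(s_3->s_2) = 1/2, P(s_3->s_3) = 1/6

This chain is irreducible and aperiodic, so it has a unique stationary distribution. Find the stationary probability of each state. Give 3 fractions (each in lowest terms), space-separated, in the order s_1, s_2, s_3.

The stationary distribution satisfies pi = pi * P, i.e.:
  pi_s_1 = 1/3*pi_s_1 + 1/6*pi_s_2 + 1/3*pi_s_3
  pi_s_2 = 1/2*pi_s_1 + 1/2*pi_s_2 + 1/2*pi_s_3
  pi_s_3 = 1/6*pi_s_1 + 1/3*pi_s_2 + 1/6*pi_s_3
with normalization: pi_s_1 + pi_s_2 + pi_s_3 = 1.

Using the first 2 balance equations plus normalization, the linear system A*pi = b is:
  [-2/3, 1/6, 1/3] . pi = 0
  [1/2, -1/2, 1/2] . pi = 0
  [1, 1, 1] . pi = 1

Solving yields:
  pi_s_1 = 1/4
  pi_s_2 = 1/2
  pi_s_3 = 1/4

Verification (pi * P):
  1/4*1/3 + 1/2*1/6 + 1/4*1/3 = 1/4 = pi_s_1  (ok)
  1/4*1/2 + 1/2*1/2 + 1/4*1/2 = 1/2 = pi_s_2  (ok)
  1/4*1/6 + 1/2*1/3 + 1/4*1/6 = 1/4 = pi_s_3  (ok)

Answer: 1/4 1/2 1/4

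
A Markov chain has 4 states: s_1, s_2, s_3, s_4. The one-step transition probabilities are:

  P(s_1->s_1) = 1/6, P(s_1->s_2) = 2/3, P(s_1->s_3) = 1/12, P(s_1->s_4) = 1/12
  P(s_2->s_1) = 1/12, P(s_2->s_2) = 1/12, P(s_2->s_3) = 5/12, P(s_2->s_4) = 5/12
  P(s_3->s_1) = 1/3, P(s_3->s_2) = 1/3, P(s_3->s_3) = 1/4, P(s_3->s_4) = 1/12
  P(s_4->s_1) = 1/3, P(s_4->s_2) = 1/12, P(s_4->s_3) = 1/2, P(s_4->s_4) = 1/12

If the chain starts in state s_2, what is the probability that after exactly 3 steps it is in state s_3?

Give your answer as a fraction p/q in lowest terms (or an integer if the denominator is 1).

Computing P^3 by repeated multiplication:
P^1 =
  s_1: [1/6, 2/3, 1/12, 1/12]
  s_2: [1/12, 1/12, 5/12, 5/12]
  s_3: [1/3, 1/3, 1/4, 1/12]
  s_4: [1/3, 1/12, 1/2, 1/12]
P^2 =
  s_1: [5/36, 29/144, 17/48, 11/36]
  s_2: [43/144, 17/72, 17/48, 1/9]
  s_3: [7/36, 49/144, 13/48, 7/36]
  s_4: [37/144, 29/72, 11/48, 1/9]
P^3 =
  s_1: [449/1728, 437/1728, 97/288, 65/432]
  s_2: [97/432, 299/864, 77/288, 35/216]
  s_3: [373/1728, 457/1728, 31/96, 85/432]
  s_4: [41/216, 251/864, 29/96, 47/216]

(P^3)[s_2 -> s_3] = 77/288

Answer: 77/288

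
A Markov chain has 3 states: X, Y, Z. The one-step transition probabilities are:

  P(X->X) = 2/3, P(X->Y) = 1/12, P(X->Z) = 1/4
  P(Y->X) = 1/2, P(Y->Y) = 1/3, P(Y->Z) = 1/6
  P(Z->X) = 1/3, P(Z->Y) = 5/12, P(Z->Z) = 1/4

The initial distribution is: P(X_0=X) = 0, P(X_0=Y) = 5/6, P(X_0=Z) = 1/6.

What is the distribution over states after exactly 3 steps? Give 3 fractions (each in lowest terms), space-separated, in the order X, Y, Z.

Answer: 2875/5184 2225/10368 2393/10368

Derivation:
Propagating the distribution step by step (d_{t+1} = d_t * P):
d_0 = (X=0, Y=5/6, Z=1/6)
  d_1[X] = 0*2/3 + 5/6*1/2 + 1/6*1/3 = 17/36
  d_1[Y] = 0*1/12 + 5/6*1/3 + 1/6*5/12 = 25/72
  d_1[Z] = 0*1/4 + 5/6*1/6 + 1/6*1/4 = 13/72
d_1 = (X=17/36, Y=25/72, Z=13/72)
  d_2[X] = 17/36*2/3 + 25/72*1/2 + 13/72*1/3 = 79/144
  d_2[Y] = 17/36*1/12 + 25/72*1/3 + 13/72*5/12 = 199/864
  d_2[Z] = 17/36*1/4 + 25/72*1/6 + 13/72*1/4 = 191/864
d_2 = (X=79/144, Y=199/864, Z=191/864)
  d_3[X] = 79/144*2/3 + 199/864*1/2 + 191/864*1/3 = 2875/5184
  d_3[Y] = 79/144*1/12 + 199/864*1/3 + 191/864*5/12 = 2225/10368
  d_3[Z] = 79/144*1/4 + 199/864*1/6 + 191/864*1/4 = 2393/10368
d_3 = (X=2875/5184, Y=2225/10368, Z=2393/10368)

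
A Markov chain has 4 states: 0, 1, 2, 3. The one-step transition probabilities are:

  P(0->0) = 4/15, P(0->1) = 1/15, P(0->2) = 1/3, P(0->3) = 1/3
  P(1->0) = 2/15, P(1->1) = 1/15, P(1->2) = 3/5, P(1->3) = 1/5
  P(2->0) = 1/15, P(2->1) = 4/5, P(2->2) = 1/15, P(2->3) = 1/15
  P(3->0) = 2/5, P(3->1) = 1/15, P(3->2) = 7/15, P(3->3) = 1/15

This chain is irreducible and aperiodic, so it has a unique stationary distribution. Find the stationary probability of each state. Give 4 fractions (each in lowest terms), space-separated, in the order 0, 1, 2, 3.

Answer: 277/1581 508/1581 183/527 247/1581

Derivation:
The stationary distribution satisfies pi = pi * P, i.e.:
  pi_0 = 4/15*pi_0 + 2/15*pi_1 + 1/15*pi_2 + 2/5*pi_3
  pi_1 = 1/15*pi_0 + 1/15*pi_1 + 4/5*pi_2 + 1/15*pi_3
  pi_2 = 1/3*pi_0 + 3/5*pi_1 + 1/15*pi_2 + 7/15*pi_3
  pi_3 = 1/3*pi_0 + 1/5*pi_1 + 1/15*pi_2 + 1/15*pi_3
with normalization: pi_0 + pi_1 + pi_2 + pi_3 = 1.

Using the first 3 balance equations plus normalization, the linear system A*pi = b is:
  [-11/15, 2/15, 1/15, 2/5] . pi = 0
  [1/15, -14/15, 4/5, 1/15] . pi = 0
  [1/3, 3/5, -14/15, 7/15] . pi = 0
  [1, 1, 1, 1] . pi = 1

Solving yields:
  pi_0 = 277/1581
  pi_1 = 508/1581
  pi_2 = 183/527
  pi_3 = 247/1581

Verification (pi * P):
  277/1581*4/15 + 508/1581*2/15 + 183/527*1/15 + 247/1581*2/5 = 277/1581 = pi_0  (ok)
  277/1581*1/15 + 508/1581*1/15 + 183/527*4/5 + 247/1581*1/15 = 508/1581 = pi_1  (ok)
  277/1581*1/3 + 508/1581*3/5 + 183/527*1/15 + 247/1581*7/15 = 183/527 = pi_2  (ok)
  277/1581*1/3 + 508/1581*1/5 + 183/527*1/15 + 247/1581*1/15 = 247/1581 = pi_3  (ok)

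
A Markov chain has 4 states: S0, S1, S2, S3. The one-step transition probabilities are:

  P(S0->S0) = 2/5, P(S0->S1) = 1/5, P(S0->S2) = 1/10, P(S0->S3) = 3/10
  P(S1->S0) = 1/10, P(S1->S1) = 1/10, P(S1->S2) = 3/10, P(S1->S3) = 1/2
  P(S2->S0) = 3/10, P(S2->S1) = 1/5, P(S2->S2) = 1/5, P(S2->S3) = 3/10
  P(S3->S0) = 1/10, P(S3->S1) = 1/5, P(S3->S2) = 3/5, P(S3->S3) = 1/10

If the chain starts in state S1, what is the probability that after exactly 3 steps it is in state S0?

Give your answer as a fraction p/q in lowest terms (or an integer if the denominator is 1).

Answer: 237/1000

Derivation:
Computing P^3 by repeated multiplication:
P^1 =
  S0: [2/5, 1/5, 1/10, 3/10]
  S1: [1/10, 1/10, 3/10, 1/2]
  S2: [3/10, 1/5, 1/5, 3/10]
  S3: [1/10, 1/5, 3/5, 1/10]
P^2 =
  S0: [6/25, 9/50, 3/10, 7/25]
  S1: [19/100, 19/100, 2/5, 11/50]
  S2: [23/100, 9/50, 31/100, 7/25]
  S3: [1/4, 9/50, 1/4, 8/25]
P^3 =
  S0: [29/125, 91/500, 153/500, 7/25]
  S1: [237/1000, 181/1000, 36/125, 147/500]
  S2: [231/1000, 91/500, 307/1000, 7/25]
  S3: [9/40, 91/500, 321/1000, 34/125]

(P^3)[S1 -> S0] = 237/1000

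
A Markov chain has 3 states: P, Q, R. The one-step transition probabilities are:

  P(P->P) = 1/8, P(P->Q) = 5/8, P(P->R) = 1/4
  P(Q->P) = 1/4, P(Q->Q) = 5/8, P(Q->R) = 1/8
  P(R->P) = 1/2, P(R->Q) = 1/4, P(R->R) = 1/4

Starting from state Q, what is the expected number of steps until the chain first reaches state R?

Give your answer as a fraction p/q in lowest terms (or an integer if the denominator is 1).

Let h_i = expected steps to first reach R from state i.
Boundary: h_R = 0.
First-step equations for the other states:
  h_P = 1 + 1/8*h_P + 5/8*h_Q + 1/4*h_R
  h_Q = 1 + 1/4*h_P + 5/8*h_Q + 1/8*h_R

Substituting h_R = 0 and rearranging gives the linear system (I - Q) h = 1:
  [7/8, -5/8] . (h_P, h_Q) = 1
  [-1/4, 3/8] . (h_P, h_Q) = 1

Solving yields:
  h_P = 64/11
  h_Q = 72/11

Starting state is Q, so the expected hitting time is h_Q = 72/11.

Answer: 72/11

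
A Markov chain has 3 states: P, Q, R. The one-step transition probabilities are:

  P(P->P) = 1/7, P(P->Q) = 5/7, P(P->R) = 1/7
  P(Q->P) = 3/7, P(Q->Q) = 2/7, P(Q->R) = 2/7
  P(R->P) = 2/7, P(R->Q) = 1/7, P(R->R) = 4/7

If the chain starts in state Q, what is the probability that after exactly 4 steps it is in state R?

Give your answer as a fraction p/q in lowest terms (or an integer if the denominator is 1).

Computing P^4 by repeated multiplication:
P^1 =
  P: [1/7, 5/7, 1/7]
  Q: [3/7, 2/7, 2/7]
  R: [2/7, 1/7, 4/7]
P^2 =
  P: [18/49, 16/49, 15/49]
  Q: [13/49, 3/7, 15/49]
  R: [13/49, 16/49, 20/49]
P^3 =
  P: [96/343, 137/343, 110/343]
  Q: [106/343, 122/343, 115/343]
  R: [101/343, 117/343, 125/343]
P^4 =
  P: [727/2401, 864/2401, 810/2401]
  Q: [702/2401, 127/343, 810/2401]
  R: [702/2401, 864/2401, 835/2401]

(P^4)[Q -> R] = 810/2401

Answer: 810/2401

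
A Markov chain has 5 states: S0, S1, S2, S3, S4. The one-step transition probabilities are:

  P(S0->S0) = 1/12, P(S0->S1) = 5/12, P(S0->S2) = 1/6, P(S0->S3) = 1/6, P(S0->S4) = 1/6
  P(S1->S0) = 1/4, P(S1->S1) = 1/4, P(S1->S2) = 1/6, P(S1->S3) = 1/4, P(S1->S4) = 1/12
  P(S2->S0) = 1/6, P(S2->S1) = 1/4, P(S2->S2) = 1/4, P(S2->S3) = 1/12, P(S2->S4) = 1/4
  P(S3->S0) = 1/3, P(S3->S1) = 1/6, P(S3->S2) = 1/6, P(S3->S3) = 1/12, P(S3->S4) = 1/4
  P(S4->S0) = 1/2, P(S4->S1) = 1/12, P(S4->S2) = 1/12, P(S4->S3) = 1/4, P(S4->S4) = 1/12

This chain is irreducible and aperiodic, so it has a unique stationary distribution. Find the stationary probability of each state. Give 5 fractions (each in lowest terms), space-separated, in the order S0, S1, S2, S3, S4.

Answer: 1615/6483 541/2161 1084/6483 373/2161 1042/6483

Derivation:
The stationary distribution satisfies pi = pi * P, i.e.:
  pi_S0 = 1/12*pi_S0 + 1/4*pi_S1 + 1/6*pi_S2 + 1/3*pi_S3 + 1/2*pi_S4
  pi_S1 = 5/12*pi_S0 + 1/4*pi_S1 + 1/4*pi_S2 + 1/6*pi_S3 + 1/12*pi_S4
  pi_S2 = 1/6*pi_S0 + 1/6*pi_S1 + 1/4*pi_S2 + 1/6*pi_S3 + 1/12*pi_S4
  pi_S3 = 1/6*pi_S0 + 1/4*pi_S1 + 1/12*pi_S2 + 1/12*pi_S3 + 1/4*pi_S4
  pi_S4 = 1/6*pi_S0 + 1/12*pi_S1 + 1/4*pi_S2 + 1/4*pi_S3 + 1/12*pi_S4
with normalization: pi_S0 + pi_S1 + pi_S2 + pi_S3 + pi_S4 = 1.

Using the first 4 balance equations plus normalization, the linear system A*pi = b is:
  [-11/12, 1/4, 1/6, 1/3, 1/2] . pi = 0
  [5/12, -3/4, 1/4, 1/6, 1/12] . pi = 0
  [1/6, 1/6, -3/4, 1/6, 1/12] . pi = 0
  [1/6, 1/4, 1/12, -11/12, 1/4] . pi = 0
  [1, 1, 1, 1, 1] . pi = 1

Solving yields:
  pi_S0 = 1615/6483
  pi_S1 = 541/2161
  pi_S2 = 1084/6483
  pi_S3 = 373/2161
  pi_S4 = 1042/6483

Verification (pi * P):
  1615/6483*1/12 + 541/2161*1/4 + 1084/6483*1/6 + 373/2161*1/3 + 1042/6483*1/2 = 1615/6483 = pi_S0  (ok)
  1615/6483*5/12 + 541/2161*1/4 + 1084/6483*1/4 + 373/2161*1/6 + 1042/6483*1/12 = 541/2161 = pi_S1  (ok)
  1615/6483*1/6 + 541/2161*1/6 + 1084/6483*1/4 + 373/2161*1/6 + 1042/6483*1/12 = 1084/6483 = pi_S2  (ok)
  1615/6483*1/6 + 541/2161*1/4 + 1084/6483*1/12 + 373/2161*1/12 + 1042/6483*1/4 = 373/2161 = pi_S3  (ok)
  1615/6483*1/6 + 541/2161*1/12 + 1084/6483*1/4 + 373/2161*1/4 + 1042/6483*1/12 = 1042/6483 = pi_S4  (ok)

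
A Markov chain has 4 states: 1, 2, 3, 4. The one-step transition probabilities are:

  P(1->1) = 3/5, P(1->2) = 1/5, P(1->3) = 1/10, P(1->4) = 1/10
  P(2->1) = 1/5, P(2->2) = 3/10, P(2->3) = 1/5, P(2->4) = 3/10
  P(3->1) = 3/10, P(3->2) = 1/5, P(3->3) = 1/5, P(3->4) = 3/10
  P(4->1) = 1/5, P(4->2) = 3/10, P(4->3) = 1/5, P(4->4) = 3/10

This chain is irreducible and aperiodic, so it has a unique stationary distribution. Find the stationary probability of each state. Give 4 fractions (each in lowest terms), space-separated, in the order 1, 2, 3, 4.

Answer: 22/61 151/610 10/61 139/610

Derivation:
The stationary distribution satisfies pi = pi * P, i.e.:
  pi_1 = 3/5*pi_1 + 1/5*pi_2 + 3/10*pi_3 + 1/5*pi_4
  pi_2 = 1/5*pi_1 + 3/10*pi_2 + 1/5*pi_3 + 3/10*pi_4
  pi_3 = 1/10*pi_1 + 1/5*pi_2 + 1/5*pi_3 + 1/5*pi_4
  pi_4 = 1/10*pi_1 + 3/10*pi_2 + 3/10*pi_3 + 3/10*pi_4
with normalization: pi_1 + pi_2 + pi_3 + pi_4 = 1.

Using the first 3 balance equations plus normalization, the linear system A*pi = b is:
  [-2/5, 1/5, 3/10, 1/5] . pi = 0
  [1/5, -7/10, 1/5, 3/10] . pi = 0
  [1/10, 1/5, -4/5, 1/5] . pi = 0
  [1, 1, 1, 1] . pi = 1

Solving yields:
  pi_1 = 22/61
  pi_2 = 151/610
  pi_3 = 10/61
  pi_4 = 139/610

Verification (pi * P):
  22/61*3/5 + 151/610*1/5 + 10/61*3/10 + 139/610*1/5 = 22/61 = pi_1  (ok)
  22/61*1/5 + 151/610*3/10 + 10/61*1/5 + 139/610*3/10 = 151/610 = pi_2  (ok)
  22/61*1/10 + 151/610*1/5 + 10/61*1/5 + 139/610*1/5 = 10/61 = pi_3  (ok)
  22/61*1/10 + 151/610*3/10 + 10/61*3/10 + 139/610*3/10 = 139/610 = pi_4  (ok)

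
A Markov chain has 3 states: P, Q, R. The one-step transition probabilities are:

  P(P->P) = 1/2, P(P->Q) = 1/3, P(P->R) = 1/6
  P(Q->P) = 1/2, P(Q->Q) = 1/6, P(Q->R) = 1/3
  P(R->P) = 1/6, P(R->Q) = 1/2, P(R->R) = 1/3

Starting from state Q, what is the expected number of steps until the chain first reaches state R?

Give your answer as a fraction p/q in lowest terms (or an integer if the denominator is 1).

Answer: 4

Derivation:
Let h_i = expected steps to first reach R from state i.
Boundary: h_R = 0.
First-step equations for the other states:
  h_P = 1 + 1/2*h_P + 1/3*h_Q + 1/6*h_R
  h_Q = 1 + 1/2*h_P + 1/6*h_Q + 1/3*h_R

Substituting h_R = 0 and rearranging gives the linear system (I - Q) h = 1:
  [1/2, -1/3] . (h_P, h_Q) = 1
  [-1/2, 5/6] . (h_P, h_Q) = 1

Solving yields:
  h_P = 14/3
  h_Q = 4

Starting state is Q, so the expected hitting time is h_Q = 4.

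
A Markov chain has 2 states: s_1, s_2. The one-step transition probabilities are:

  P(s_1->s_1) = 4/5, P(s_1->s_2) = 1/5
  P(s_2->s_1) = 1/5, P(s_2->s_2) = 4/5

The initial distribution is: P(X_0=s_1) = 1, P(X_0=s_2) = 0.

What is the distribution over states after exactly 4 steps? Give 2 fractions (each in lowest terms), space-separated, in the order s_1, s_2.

Propagating the distribution step by step (d_{t+1} = d_t * P):
d_0 = (s_1=1, s_2=0)
  d_1[s_1] = 1*4/5 + 0*1/5 = 4/5
  d_1[s_2] = 1*1/5 + 0*4/5 = 1/5
d_1 = (s_1=4/5, s_2=1/5)
  d_2[s_1] = 4/5*4/5 + 1/5*1/5 = 17/25
  d_2[s_2] = 4/5*1/5 + 1/5*4/5 = 8/25
d_2 = (s_1=17/25, s_2=8/25)
  d_3[s_1] = 17/25*4/5 + 8/25*1/5 = 76/125
  d_3[s_2] = 17/25*1/5 + 8/25*4/5 = 49/125
d_3 = (s_1=76/125, s_2=49/125)
  d_4[s_1] = 76/125*4/5 + 49/125*1/5 = 353/625
  d_4[s_2] = 76/125*1/5 + 49/125*4/5 = 272/625
d_4 = (s_1=353/625, s_2=272/625)

Answer: 353/625 272/625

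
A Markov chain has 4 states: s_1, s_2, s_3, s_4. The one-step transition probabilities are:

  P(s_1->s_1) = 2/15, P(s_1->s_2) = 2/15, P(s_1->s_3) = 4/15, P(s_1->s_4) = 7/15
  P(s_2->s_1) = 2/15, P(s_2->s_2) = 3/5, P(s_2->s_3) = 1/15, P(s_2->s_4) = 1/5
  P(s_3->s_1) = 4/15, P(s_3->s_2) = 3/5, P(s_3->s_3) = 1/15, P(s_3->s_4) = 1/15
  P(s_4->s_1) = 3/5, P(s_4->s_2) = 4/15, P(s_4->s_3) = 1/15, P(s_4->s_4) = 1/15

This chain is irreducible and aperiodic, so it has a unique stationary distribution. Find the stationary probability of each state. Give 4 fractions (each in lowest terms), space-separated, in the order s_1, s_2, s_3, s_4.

Answer: 169/669 91/223 392/3345 743/3345

Derivation:
The stationary distribution satisfies pi = pi * P, i.e.:
  pi_s_1 = 2/15*pi_s_1 + 2/15*pi_s_2 + 4/15*pi_s_3 + 3/5*pi_s_4
  pi_s_2 = 2/15*pi_s_1 + 3/5*pi_s_2 + 3/5*pi_s_3 + 4/15*pi_s_4
  pi_s_3 = 4/15*pi_s_1 + 1/15*pi_s_2 + 1/15*pi_s_3 + 1/15*pi_s_4
  pi_s_4 = 7/15*pi_s_1 + 1/5*pi_s_2 + 1/15*pi_s_3 + 1/15*pi_s_4
with normalization: pi_s_1 + pi_s_2 + pi_s_3 + pi_s_4 = 1.

Using the first 3 balance equations plus normalization, the linear system A*pi = b is:
  [-13/15, 2/15, 4/15, 3/5] . pi = 0
  [2/15, -2/5, 3/5, 4/15] . pi = 0
  [4/15, 1/15, -14/15, 1/15] . pi = 0
  [1, 1, 1, 1] . pi = 1

Solving yields:
  pi_s_1 = 169/669
  pi_s_2 = 91/223
  pi_s_3 = 392/3345
  pi_s_4 = 743/3345

Verification (pi * P):
  169/669*2/15 + 91/223*2/15 + 392/3345*4/15 + 743/3345*3/5 = 169/669 = pi_s_1  (ok)
  169/669*2/15 + 91/223*3/5 + 392/3345*3/5 + 743/3345*4/15 = 91/223 = pi_s_2  (ok)
  169/669*4/15 + 91/223*1/15 + 392/3345*1/15 + 743/3345*1/15 = 392/3345 = pi_s_3  (ok)
  169/669*7/15 + 91/223*1/5 + 392/3345*1/15 + 743/3345*1/15 = 743/3345 = pi_s_4  (ok)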